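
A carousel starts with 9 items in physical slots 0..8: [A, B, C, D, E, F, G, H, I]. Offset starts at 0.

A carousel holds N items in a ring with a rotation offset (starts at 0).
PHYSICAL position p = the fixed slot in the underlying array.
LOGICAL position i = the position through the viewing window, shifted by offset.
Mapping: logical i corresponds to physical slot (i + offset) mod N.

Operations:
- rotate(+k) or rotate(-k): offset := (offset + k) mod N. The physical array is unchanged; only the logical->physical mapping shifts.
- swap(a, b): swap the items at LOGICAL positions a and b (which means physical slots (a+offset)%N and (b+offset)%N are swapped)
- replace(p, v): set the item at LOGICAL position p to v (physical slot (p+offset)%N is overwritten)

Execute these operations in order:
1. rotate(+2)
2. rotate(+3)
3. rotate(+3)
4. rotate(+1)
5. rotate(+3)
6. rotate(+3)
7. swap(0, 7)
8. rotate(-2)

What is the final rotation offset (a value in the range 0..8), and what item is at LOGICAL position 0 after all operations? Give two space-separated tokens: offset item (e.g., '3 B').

After op 1 (rotate(+2)): offset=2, physical=[A,B,C,D,E,F,G,H,I], logical=[C,D,E,F,G,H,I,A,B]
After op 2 (rotate(+3)): offset=5, physical=[A,B,C,D,E,F,G,H,I], logical=[F,G,H,I,A,B,C,D,E]
After op 3 (rotate(+3)): offset=8, physical=[A,B,C,D,E,F,G,H,I], logical=[I,A,B,C,D,E,F,G,H]
After op 4 (rotate(+1)): offset=0, physical=[A,B,C,D,E,F,G,H,I], logical=[A,B,C,D,E,F,G,H,I]
After op 5 (rotate(+3)): offset=3, physical=[A,B,C,D,E,F,G,H,I], logical=[D,E,F,G,H,I,A,B,C]
After op 6 (rotate(+3)): offset=6, physical=[A,B,C,D,E,F,G,H,I], logical=[G,H,I,A,B,C,D,E,F]
After op 7 (swap(0, 7)): offset=6, physical=[A,B,C,D,G,F,E,H,I], logical=[E,H,I,A,B,C,D,G,F]
After op 8 (rotate(-2)): offset=4, physical=[A,B,C,D,G,F,E,H,I], logical=[G,F,E,H,I,A,B,C,D]

Answer: 4 G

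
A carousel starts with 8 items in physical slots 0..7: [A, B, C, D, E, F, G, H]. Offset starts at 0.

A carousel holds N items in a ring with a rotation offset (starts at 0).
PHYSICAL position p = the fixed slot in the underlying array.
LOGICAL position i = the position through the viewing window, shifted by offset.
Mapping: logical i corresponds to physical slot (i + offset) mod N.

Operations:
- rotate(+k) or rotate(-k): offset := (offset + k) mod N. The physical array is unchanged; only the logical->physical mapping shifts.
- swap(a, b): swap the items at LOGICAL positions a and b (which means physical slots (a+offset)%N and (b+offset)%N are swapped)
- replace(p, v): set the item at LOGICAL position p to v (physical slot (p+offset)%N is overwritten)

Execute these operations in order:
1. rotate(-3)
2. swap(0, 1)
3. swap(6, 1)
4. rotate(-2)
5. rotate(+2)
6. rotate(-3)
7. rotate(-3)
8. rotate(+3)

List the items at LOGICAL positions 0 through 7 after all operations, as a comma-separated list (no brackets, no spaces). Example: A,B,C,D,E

After op 1 (rotate(-3)): offset=5, physical=[A,B,C,D,E,F,G,H], logical=[F,G,H,A,B,C,D,E]
After op 2 (swap(0, 1)): offset=5, physical=[A,B,C,D,E,G,F,H], logical=[G,F,H,A,B,C,D,E]
After op 3 (swap(6, 1)): offset=5, physical=[A,B,C,F,E,G,D,H], logical=[G,D,H,A,B,C,F,E]
After op 4 (rotate(-2)): offset=3, physical=[A,B,C,F,E,G,D,H], logical=[F,E,G,D,H,A,B,C]
After op 5 (rotate(+2)): offset=5, physical=[A,B,C,F,E,G,D,H], logical=[G,D,H,A,B,C,F,E]
After op 6 (rotate(-3)): offset=2, physical=[A,B,C,F,E,G,D,H], logical=[C,F,E,G,D,H,A,B]
After op 7 (rotate(-3)): offset=7, physical=[A,B,C,F,E,G,D,H], logical=[H,A,B,C,F,E,G,D]
After op 8 (rotate(+3)): offset=2, physical=[A,B,C,F,E,G,D,H], logical=[C,F,E,G,D,H,A,B]

Answer: C,F,E,G,D,H,A,B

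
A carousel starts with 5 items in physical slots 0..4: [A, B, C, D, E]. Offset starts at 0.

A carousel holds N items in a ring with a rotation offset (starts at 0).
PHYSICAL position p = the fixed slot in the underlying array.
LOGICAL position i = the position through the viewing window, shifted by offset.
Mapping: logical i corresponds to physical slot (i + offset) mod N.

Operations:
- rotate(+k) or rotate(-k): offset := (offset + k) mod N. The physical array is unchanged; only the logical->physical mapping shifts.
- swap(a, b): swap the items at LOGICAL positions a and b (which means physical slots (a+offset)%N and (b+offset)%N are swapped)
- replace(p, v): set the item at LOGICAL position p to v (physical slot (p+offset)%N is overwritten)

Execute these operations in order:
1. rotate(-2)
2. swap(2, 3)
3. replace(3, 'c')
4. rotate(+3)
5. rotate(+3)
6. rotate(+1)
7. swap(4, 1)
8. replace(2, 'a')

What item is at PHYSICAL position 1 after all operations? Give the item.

Answer: E

Derivation:
After op 1 (rotate(-2)): offset=3, physical=[A,B,C,D,E], logical=[D,E,A,B,C]
After op 2 (swap(2, 3)): offset=3, physical=[B,A,C,D,E], logical=[D,E,B,A,C]
After op 3 (replace(3, 'c')): offset=3, physical=[B,c,C,D,E], logical=[D,E,B,c,C]
After op 4 (rotate(+3)): offset=1, physical=[B,c,C,D,E], logical=[c,C,D,E,B]
After op 5 (rotate(+3)): offset=4, physical=[B,c,C,D,E], logical=[E,B,c,C,D]
After op 6 (rotate(+1)): offset=0, physical=[B,c,C,D,E], logical=[B,c,C,D,E]
After op 7 (swap(4, 1)): offset=0, physical=[B,E,C,D,c], logical=[B,E,C,D,c]
After op 8 (replace(2, 'a')): offset=0, physical=[B,E,a,D,c], logical=[B,E,a,D,c]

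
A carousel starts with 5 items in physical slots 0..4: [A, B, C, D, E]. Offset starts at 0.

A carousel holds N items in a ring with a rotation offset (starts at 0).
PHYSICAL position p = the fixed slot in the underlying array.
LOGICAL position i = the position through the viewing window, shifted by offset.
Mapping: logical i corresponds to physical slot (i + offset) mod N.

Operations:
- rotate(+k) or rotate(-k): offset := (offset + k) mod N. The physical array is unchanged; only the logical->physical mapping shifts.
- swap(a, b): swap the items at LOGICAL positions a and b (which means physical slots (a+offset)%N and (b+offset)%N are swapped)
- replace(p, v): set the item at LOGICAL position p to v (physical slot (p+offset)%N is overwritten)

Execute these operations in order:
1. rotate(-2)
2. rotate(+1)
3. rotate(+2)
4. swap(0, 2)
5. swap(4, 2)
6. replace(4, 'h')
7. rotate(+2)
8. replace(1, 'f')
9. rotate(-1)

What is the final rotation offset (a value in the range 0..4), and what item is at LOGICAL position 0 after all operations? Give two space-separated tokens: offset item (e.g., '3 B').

After op 1 (rotate(-2)): offset=3, physical=[A,B,C,D,E], logical=[D,E,A,B,C]
After op 2 (rotate(+1)): offset=4, physical=[A,B,C,D,E], logical=[E,A,B,C,D]
After op 3 (rotate(+2)): offset=1, physical=[A,B,C,D,E], logical=[B,C,D,E,A]
After op 4 (swap(0, 2)): offset=1, physical=[A,D,C,B,E], logical=[D,C,B,E,A]
After op 5 (swap(4, 2)): offset=1, physical=[B,D,C,A,E], logical=[D,C,A,E,B]
After op 6 (replace(4, 'h')): offset=1, physical=[h,D,C,A,E], logical=[D,C,A,E,h]
After op 7 (rotate(+2)): offset=3, physical=[h,D,C,A,E], logical=[A,E,h,D,C]
After op 8 (replace(1, 'f')): offset=3, physical=[h,D,C,A,f], logical=[A,f,h,D,C]
After op 9 (rotate(-1)): offset=2, physical=[h,D,C,A,f], logical=[C,A,f,h,D]

Answer: 2 C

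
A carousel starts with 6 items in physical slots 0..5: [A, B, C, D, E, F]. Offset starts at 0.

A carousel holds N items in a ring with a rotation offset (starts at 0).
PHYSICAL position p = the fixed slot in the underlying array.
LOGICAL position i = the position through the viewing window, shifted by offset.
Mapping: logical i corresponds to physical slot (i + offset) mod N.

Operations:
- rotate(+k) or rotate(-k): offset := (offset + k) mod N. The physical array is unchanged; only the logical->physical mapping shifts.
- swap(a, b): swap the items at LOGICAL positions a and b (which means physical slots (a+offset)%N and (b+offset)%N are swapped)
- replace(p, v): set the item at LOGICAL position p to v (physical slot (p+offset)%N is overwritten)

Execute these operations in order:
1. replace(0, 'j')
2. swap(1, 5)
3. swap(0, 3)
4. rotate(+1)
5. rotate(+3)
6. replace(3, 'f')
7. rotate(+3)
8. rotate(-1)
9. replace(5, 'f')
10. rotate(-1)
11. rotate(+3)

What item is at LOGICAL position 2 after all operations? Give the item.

Answer: E

Derivation:
After op 1 (replace(0, 'j')): offset=0, physical=[j,B,C,D,E,F], logical=[j,B,C,D,E,F]
After op 2 (swap(1, 5)): offset=0, physical=[j,F,C,D,E,B], logical=[j,F,C,D,E,B]
After op 3 (swap(0, 3)): offset=0, physical=[D,F,C,j,E,B], logical=[D,F,C,j,E,B]
After op 4 (rotate(+1)): offset=1, physical=[D,F,C,j,E,B], logical=[F,C,j,E,B,D]
After op 5 (rotate(+3)): offset=4, physical=[D,F,C,j,E,B], logical=[E,B,D,F,C,j]
After op 6 (replace(3, 'f')): offset=4, physical=[D,f,C,j,E,B], logical=[E,B,D,f,C,j]
After op 7 (rotate(+3)): offset=1, physical=[D,f,C,j,E,B], logical=[f,C,j,E,B,D]
After op 8 (rotate(-1)): offset=0, physical=[D,f,C,j,E,B], logical=[D,f,C,j,E,B]
After op 9 (replace(5, 'f')): offset=0, physical=[D,f,C,j,E,f], logical=[D,f,C,j,E,f]
After op 10 (rotate(-1)): offset=5, physical=[D,f,C,j,E,f], logical=[f,D,f,C,j,E]
After op 11 (rotate(+3)): offset=2, physical=[D,f,C,j,E,f], logical=[C,j,E,f,D,f]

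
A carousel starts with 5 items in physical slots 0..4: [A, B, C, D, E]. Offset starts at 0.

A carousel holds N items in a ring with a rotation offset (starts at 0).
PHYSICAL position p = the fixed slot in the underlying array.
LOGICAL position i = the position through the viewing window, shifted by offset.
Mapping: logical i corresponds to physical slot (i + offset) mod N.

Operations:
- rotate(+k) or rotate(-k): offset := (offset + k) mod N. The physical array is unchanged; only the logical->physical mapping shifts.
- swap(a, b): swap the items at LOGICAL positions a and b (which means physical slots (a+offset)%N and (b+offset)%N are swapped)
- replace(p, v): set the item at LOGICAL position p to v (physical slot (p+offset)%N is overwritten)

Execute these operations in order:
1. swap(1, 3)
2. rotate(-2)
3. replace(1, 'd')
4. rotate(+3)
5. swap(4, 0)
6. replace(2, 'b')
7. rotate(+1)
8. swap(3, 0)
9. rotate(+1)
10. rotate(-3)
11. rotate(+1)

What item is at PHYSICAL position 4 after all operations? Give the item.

After op 1 (swap(1, 3)): offset=0, physical=[A,D,C,B,E], logical=[A,D,C,B,E]
After op 2 (rotate(-2)): offset=3, physical=[A,D,C,B,E], logical=[B,E,A,D,C]
After op 3 (replace(1, 'd')): offset=3, physical=[A,D,C,B,d], logical=[B,d,A,D,C]
After op 4 (rotate(+3)): offset=1, physical=[A,D,C,B,d], logical=[D,C,B,d,A]
After op 5 (swap(4, 0)): offset=1, physical=[D,A,C,B,d], logical=[A,C,B,d,D]
After op 6 (replace(2, 'b')): offset=1, physical=[D,A,C,b,d], logical=[A,C,b,d,D]
After op 7 (rotate(+1)): offset=2, physical=[D,A,C,b,d], logical=[C,b,d,D,A]
After op 8 (swap(3, 0)): offset=2, physical=[C,A,D,b,d], logical=[D,b,d,C,A]
After op 9 (rotate(+1)): offset=3, physical=[C,A,D,b,d], logical=[b,d,C,A,D]
After op 10 (rotate(-3)): offset=0, physical=[C,A,D,b,d], logical=[C,A,D,b,d]
After op 11 (rotate(+1)): offset=1, physical=[C,A,D,b,d], logical=[A,D,b,d,C]

Answer: d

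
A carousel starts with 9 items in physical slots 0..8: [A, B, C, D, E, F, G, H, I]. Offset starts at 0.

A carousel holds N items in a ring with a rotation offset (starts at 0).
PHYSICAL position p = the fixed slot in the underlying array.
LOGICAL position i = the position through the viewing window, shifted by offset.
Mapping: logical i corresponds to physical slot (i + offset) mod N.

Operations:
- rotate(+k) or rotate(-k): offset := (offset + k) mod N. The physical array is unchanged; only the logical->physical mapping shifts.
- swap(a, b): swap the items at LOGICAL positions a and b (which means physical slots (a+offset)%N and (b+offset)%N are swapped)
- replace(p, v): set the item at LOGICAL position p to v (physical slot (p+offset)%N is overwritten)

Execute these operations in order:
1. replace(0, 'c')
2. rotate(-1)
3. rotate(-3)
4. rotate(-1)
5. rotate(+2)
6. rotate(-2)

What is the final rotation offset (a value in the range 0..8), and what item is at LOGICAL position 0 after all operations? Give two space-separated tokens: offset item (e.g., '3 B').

Answer: 4 E

Derivation:
After op 1 (replace(0, 'c')): offset=0, physical=[c,B,C,D,E,F,G,H,I], logical=[c,B,C,D,E,F,G,H,I]
After op 2 (rotate(-1)): offset=8, physical=[c,B,C,D,E,F,G,H,I], logical=[I,c,B,C,D,E,F,G,H]
After op 3 (rotate(-3)): offset=5, physical=[c,B,C,D,E,F,G,H,I], logical=[F,G,H,I,c,B,C,D,E]
After op 4 (rotate(-1)): offset=4, physical=[c,B,C,D,E,F,G,H,I], logical=[E,F,G,H,I,c,B,C,D]
After op 5 (rotate(+2)): offset=6, physical=[c,B,C,D,E,F,G,H,I], logical=[G,H,I,c,B,C,D,E,F]
After op 6 (rotate(-2)): offset=4, physical=[c,B,C,D,E,F,G,H,I], logical=[E,F,G,H,I,c,B,C,D]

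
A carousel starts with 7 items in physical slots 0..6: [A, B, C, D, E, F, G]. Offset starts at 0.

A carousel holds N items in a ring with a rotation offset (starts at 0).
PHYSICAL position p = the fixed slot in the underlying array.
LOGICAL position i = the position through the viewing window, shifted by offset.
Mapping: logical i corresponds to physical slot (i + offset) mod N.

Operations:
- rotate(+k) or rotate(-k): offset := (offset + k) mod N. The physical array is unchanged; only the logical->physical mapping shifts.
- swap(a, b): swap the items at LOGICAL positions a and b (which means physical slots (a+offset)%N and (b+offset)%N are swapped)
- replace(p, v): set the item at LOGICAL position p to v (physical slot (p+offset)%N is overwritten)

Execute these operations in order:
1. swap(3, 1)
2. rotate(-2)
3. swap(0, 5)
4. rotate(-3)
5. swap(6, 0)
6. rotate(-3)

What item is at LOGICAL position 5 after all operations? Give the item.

Answer: E

Derivation:
After op 1 (swap(3, 1)): offset=0, physical=[A,D,C,B,E,F,G], logical=[A,D,C,B,E,F,G]
After op 2 (rotate(-2)): offset=5, physical=[A,D,C,B,E,F,G], logical=[F,G,A,D,C,B,E]
After op 3 (swap(0, 5)): offset=5, physical=[A,D,C,F,E,B,G], logical=[B,G,A,D,C,F,E]
After op 4 (rotate(-3)): offset=2, physical=[A,D,C,F,E,B,G], logical=[C,F,E,B,G,A,D]
After op 5 (swap(6, 0)): offset=2, physical=[A,C,D,F,E,B,G], logical=[D,F,E,B,G,A,C]
After op 6 (rotate(-3)): offset=6, physical=[A,C,D,F,E,B,G], logical=[G,A,C,D,F,E,B]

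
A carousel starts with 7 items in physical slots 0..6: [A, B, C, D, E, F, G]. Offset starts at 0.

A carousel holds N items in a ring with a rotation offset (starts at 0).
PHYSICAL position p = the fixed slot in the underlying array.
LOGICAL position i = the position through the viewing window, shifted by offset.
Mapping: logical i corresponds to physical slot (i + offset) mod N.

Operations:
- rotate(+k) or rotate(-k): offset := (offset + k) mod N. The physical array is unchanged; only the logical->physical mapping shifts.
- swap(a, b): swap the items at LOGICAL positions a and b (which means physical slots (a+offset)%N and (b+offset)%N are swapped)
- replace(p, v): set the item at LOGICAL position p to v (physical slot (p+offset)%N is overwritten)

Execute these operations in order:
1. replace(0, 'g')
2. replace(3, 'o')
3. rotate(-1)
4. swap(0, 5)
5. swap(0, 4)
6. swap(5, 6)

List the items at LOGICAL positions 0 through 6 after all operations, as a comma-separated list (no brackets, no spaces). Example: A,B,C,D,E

Answer: o,g,B,C,E,F,G

Derivation:
After op 1 (replace(0, 'g')): offset=0, physical=[g,B,C,D,E,F,G], logical=[g,B,C,D,E,F,G]
After op 2 (replace(3, 'o')): offset=0, physical=[g,B,C,o,E,F,G], logical=[g,B,C,o,E,F,G]
After op 3 (rotate(-1)): offset=6, physical=[g,B,C,o,E,F,G], logical=[G,g,B,C,o,E,F]
After op 4 (swap(0, 5)): offset=6, physical=[g,B,C,o,G,F,E], logical=[E,g,B,C,o,G,F]
After op 5 (swap(0, 4)): offset=6, physical=[g,B,C,E,G,F,o], logical=[o,g,B,C,E,G,F]
After op 6 (swap(5, 6)): offset=6, physical=[g,B,C,E,F,G,o], logical=[o,g,B,C,E,F,G]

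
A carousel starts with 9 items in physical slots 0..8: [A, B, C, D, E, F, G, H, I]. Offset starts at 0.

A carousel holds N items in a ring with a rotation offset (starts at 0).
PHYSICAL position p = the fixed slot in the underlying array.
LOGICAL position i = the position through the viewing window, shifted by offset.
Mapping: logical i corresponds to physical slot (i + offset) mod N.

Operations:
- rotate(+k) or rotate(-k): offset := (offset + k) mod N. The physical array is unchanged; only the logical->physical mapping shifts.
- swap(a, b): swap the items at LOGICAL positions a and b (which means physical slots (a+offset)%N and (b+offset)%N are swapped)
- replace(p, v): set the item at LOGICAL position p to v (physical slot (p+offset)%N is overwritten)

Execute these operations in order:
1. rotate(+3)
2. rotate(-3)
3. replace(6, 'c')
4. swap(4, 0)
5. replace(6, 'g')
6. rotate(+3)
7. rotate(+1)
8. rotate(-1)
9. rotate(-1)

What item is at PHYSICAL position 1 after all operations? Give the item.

After op 1 (rotate(+3)): offset=3, physical=[A,B,C,D,E,F,G,H,I], logical=[D,E,F,G,H,I,A,B,C]
After op 2 (rotate(-3)): offset=0, physical=[A,B,C,D,E,F,G,H,I], logical=[A,B,C,D,E,F,G,H,I]
After op 3 (replace(6, 'c')): offset=0, physical=[A,B,C,D,E,F,c,H,I], logical=[A,B,C,D,E,F,c,H,I]
After op 4 (swap(4, 0)): offset=0, physical=[E,B,C,D,A,F,c,H,I], logical=[E,B,C,D,A,F,c,H,I]
After op 5 (replace(6, 'g')): offset=0, physical=[E,B,C,D,A,F,g,H,I], logical=[E,B,C,D,A,F,g,H,I]
After op 6 (rotate(+3)): offset=3, physical=[E,B,C,D,A,F,g,H,I], logical=[D,A,F,g,H,I,E,B,C]
After op 7 (rotate(+1)): offset=4, physical=[E,B,C,D,A,F,g,H,I], logical=[A,F,g,H,I,E,B,C,D]
After op 8 (rotate(-1)): offset=3, physical=[E,B,C,D,A,F,g,H,I], logical=[D,A,F,g,H,I,E,B,C]
After op 9 (rotate(-1)): offset=2, physical=[E,B,C,D,A,F,g,H,I], logical=[C,D,A,F,g,H,I,E,B]

Answer: B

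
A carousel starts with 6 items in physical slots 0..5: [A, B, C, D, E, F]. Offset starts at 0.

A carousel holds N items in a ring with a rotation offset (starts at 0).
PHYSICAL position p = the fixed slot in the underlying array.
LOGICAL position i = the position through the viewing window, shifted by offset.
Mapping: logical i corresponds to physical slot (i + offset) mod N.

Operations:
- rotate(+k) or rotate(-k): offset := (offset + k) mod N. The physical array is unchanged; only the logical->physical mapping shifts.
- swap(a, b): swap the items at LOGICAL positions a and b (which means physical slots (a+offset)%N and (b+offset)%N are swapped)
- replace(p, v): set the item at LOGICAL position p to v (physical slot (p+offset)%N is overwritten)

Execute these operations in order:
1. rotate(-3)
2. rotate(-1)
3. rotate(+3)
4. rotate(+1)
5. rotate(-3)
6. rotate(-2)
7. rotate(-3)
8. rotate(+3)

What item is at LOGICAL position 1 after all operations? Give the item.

After op 1 (rotate(-3)): offset=3, physical=[A,B,C,D,E,F], logical=[D,E,F,A,B,C]
After op 2 (rotate(-1)): offset=2, physical=[A,B,C,D,E,F], logical=[C,D,E,F,A,B]
After op 3 (rotate(+3)): offset=5, physical=[A,B,C,D,E,F], logical=[F,A,B,C,D,E]
After op 4 (rotate(+1)): offset=0, physical=[A,B,C,D,E,F], logical=[A,B,C,D,E,F]
After op 5 (rotate(-3)): offset=3, physical=[A,B,C,D,E,F], logical=[D,E,F,A,B,C]
After op 6 (rotate(-2)): offset=1, physical=[A,B,C,D,E,F], logical=[B,C,D,E,F,A]
After op 7 (rotate(-3)): offset=4, physical=[A,B,C,D,E,F], logical=[E,F,A,B,C,D]
After op 8 (rotate(+3)): offset=1, physical=[A,B,C,D,E,F], logical=[B,C,D,E,F,A]

Answer: C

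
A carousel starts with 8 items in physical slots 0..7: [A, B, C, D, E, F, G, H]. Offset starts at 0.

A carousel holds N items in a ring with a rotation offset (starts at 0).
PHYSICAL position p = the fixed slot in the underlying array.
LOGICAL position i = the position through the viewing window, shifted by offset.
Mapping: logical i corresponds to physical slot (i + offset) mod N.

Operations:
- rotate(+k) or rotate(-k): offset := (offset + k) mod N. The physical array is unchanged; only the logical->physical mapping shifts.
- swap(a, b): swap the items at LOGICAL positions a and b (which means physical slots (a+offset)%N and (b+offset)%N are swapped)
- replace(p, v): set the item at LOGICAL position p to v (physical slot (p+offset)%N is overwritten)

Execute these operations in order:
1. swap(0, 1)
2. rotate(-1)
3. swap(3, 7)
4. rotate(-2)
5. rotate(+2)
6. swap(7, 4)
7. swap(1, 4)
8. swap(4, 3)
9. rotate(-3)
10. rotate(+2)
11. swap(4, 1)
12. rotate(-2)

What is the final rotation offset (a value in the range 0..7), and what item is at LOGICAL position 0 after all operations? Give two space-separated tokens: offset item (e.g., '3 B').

Answer: 4 E

Derivation:
After op 1 (swap(0, 1)): offset=0, physical=[B,A,C,D,E,F,G,H], logical=[B,A,C,D,E,F,G,H]
After op 2 (rotate(-1)): offset=7, physical=[B,A,C,D,E,F,G,H], logical=[H,B,A,C,D,E,F,G]
After op 3 (swap(3, 7)): offset=7, physical=[B,A,G,D,E,F,C,H], logical=[H,B,A,G,D,E,F,C]
After op 4 (rotate(-2)): offset=5, physical=[B,A,G,D,E,F,C,H], logical=[F,C,H,B,A,G,D,E]
After op 5 (rotate(+2)): offset=7, physical=[B,A,G,D,E,F,C,H], logical=[H,B,A,G,D,E,F,C]
After op 6 (swap(7, 4)): offset=7, physical=[B,A,G,C,E,F,D,H], logical=[H,B,A,G,C,E,F,D]
After op 7 (swap(1, 4)): offset=7, physical=[C,A,G,B,E,F,D,H], logical=[H,C,A,G,B,E,F,D]
After op 8 (swap(4, 3)): offset=7, physical=[C,A,B,G,E,F,D,H], logical=[H,C,A,B,G,E,F,D]
After op 9 (rotate(-3)): offset=4, physical=[C,A,B,G,E,F,D,H], logical=[E,F,D,H,C,A,B,G]
After op 10 (rotate(+2)): offset=6, physical=[C,A,B,G,E,F,D,H], logical=[D,H,C,A,B,G,E,F]
After op 11 (swap(4, 1)): offset=6, physical=[C,A,H,G,E,F,D,B], logical=[D,B,C,A,H,G,E,F]
After op 12 (rotate(-2)): offset=4, physical=[C,A,H,G,E,F,D,B], logical=[E,F,D,B,C,A,H,G]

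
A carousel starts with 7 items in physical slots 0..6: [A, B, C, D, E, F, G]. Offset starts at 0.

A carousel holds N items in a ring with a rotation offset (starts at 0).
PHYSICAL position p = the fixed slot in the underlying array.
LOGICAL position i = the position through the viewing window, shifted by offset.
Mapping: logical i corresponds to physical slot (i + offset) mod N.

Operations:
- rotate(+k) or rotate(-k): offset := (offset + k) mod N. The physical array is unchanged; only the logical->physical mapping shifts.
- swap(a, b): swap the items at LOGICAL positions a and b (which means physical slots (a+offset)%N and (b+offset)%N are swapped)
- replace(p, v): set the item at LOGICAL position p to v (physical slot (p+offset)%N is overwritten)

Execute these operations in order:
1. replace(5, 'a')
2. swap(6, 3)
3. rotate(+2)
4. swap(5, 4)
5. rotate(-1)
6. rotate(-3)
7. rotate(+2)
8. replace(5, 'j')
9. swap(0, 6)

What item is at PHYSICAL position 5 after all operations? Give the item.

After op 1 (replace(5, 'a')): offset=0, physical=[A,B,C,D,E,a,G], logical=[A,B,C,D,E,a,G]
After op 2 (swap(6, 3)): offset=0, physical=[A,B,C,G,E,a,D], logical=[A,B,C,G,E,a,D]
After op 3 (rotate(+2)): offset=2, physical=[A,B,C,G,E,a,D], logical=[C,G,E,a,D,A,B]
After op 4 (swap(5, 4)): offset=2, physical=[D,B,C,G,E,a,A], logical=[C,G,E,a,A,D,B]
After op 5 (rotate(-1)): offset=1, physical=[D,B,C,G,E,a,A], logical=[B,C,G,E,a,A,D]
After op 6 (rotate(-3)): offset=5, physical=[D,B,C,G,E,a,A], logical=[a,A,D,B,C,G,E]
After op 7 (rotate(+2)): offset=0, physical=[D,B,C,G,E,a,A], logical=[D,B,C,G,E,a,A]
After op 8 (replace(5, 'j')): offset=0, physical=[D,B,C,G,E,j,A], logical=[D,B,C,G,E,j,A]
After op 9 (swap(0, 6)): offset=0, physical=[A,B,C,G,E,j,D], logical=[A,B,C,G,E,j,D]

Answer: j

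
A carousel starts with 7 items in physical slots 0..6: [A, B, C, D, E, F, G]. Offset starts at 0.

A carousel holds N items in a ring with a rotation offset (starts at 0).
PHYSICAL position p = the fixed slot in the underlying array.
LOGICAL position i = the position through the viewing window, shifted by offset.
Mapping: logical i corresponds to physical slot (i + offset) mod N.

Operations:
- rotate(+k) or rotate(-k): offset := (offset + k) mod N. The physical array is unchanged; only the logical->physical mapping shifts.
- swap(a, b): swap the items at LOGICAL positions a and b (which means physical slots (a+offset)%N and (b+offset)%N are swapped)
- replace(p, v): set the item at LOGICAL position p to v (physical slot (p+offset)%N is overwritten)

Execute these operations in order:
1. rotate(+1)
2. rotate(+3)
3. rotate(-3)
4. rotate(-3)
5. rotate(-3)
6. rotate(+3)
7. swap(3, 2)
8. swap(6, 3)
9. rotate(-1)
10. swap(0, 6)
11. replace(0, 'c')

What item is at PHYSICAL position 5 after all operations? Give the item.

After op 1 (rotate(+1)): offset=1, physical=[A,B,C,D,E,F,G], logical=[B,C,D,E,F,G,A]
After op 2 (rotate(+3)): offset=4, physical=[A,B,C,D,E,F,G], logical=[E,F,G,A,B,C,D]
After op 3 (rotate(-3)): offset=1, physical=[A,B,C,D,E,F,G], logical=[B,C,D,E,F,G,A]
After op 4 (rotate(-3)): offset=5, physical=[A,B,C,D,E,F,G], logical=[F,G,A,B,C,D,E]
After op 5 (rotate(-3)): offset=2, physical=[A,B,C,D,E,F,G], logical=[C,D,E,F,G,A,B]
After op 6 (rotate(+3)): offset=5, physical=[A,B,C,D,E,F,G], logical=[F,G,A,B,C,D,E]
After op 7 (swap(3, 2)): offset=5, physical=[B,A,C,D,E,F,G], logical=[F,G,B,A,C,D,E]
After op 8 (swap(6, 3)): offset=5, physical=[B,E,C,D,A,F,G], logical=[F,G,B,E,C,D,A]
After op 9 (rotate(-1)): offset=4, physical=[B,E,C,D,A,F,G], logical=[A,F,G,B,E,C,D]
After op 10 (swap(0, 6)): offset=4, physical=[B,E,C,A,D,F,G], logical=[D,F,G,B,E,C,A]
After op 11 (replace(0, 'c')): offset=4, physical=[B,E,C,A,c,F,G], logical=[c,F,G,B,E,C,A]

Answer: F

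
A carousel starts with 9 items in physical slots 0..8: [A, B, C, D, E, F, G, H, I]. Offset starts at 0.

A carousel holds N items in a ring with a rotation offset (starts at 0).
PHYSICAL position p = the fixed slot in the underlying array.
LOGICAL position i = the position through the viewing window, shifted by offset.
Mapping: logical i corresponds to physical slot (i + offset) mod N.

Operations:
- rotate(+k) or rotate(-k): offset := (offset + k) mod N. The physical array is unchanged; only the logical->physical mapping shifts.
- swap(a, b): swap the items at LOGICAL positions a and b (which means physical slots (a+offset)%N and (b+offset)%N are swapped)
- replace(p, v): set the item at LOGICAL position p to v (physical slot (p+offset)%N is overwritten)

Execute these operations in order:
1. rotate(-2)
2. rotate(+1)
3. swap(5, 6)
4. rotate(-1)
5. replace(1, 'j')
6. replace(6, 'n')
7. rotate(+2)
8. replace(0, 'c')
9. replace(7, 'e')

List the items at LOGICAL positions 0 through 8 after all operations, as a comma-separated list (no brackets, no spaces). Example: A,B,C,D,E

Answer: c,B,C,D,n,E,G,e,j

Derivation:
After op 1 (rotate(-2)): offset=7, physical=[A,B,C,D,E,F,G,H,I], logical=[H,I,A,B,C,D,E,F,G]
After op 2 (rotate(+1)): offset=8, physical=[A,B,C,D,E,F,G,H,I], logical=[I,A,B,C,D,E,F,G,H]
After op 3 (swap(5, 6)): offset=8, physical=[A,B,C,D,F,E,G,H,I], logical=[I,A,B,C,D,F,E,G,H]
After op 4 (rotate(-1)): offset=7, physical=[A,B,C,D,F,E,G,H,I], logical=[H,I,A,B,C,D,F,E,G]
After op 5 (replace(1, 'j')): offset=7, physical=[A,B,C,D,F,E,G,H,j], logical=[H,j,A,B,C,D,F,E,G]
After op 6 (replace(6, 'n')): offset=7, physical=[A,B,C,D,n,E,G,H,j], logical=[H,j,A,B,C,D,n,E,G]
After op 7 (rotate(+2)): offset=0, physical=[A,B,C,D,n,E,G,H,j], logical=[A,B,C,D,n,E,G,H,j]
After op 8 (replace(0, 'c')): offset=0, physical=[c,B,C,D,n,E,G,H,j], logical=[c,B,C,D,n,E,G,H,j]
After op 9 (replace(7, 'e')): offset=0, physical=[c,B,C,D,n,E,G,e,j], logical=[c,B,C,D,n,E,G,e,j]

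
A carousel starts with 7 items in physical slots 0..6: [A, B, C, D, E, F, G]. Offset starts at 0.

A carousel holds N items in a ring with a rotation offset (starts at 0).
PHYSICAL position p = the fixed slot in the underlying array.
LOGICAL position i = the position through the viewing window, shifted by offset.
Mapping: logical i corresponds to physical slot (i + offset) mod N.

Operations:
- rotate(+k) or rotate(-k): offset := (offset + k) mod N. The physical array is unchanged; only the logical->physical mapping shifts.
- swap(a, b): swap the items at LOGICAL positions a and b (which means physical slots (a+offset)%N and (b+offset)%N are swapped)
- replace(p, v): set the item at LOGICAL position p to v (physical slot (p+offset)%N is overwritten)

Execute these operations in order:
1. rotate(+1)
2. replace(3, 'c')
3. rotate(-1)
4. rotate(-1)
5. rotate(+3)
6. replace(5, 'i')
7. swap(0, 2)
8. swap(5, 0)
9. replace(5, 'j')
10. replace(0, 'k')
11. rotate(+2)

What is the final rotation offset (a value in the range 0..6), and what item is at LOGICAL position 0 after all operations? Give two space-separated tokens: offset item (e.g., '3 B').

After op 1 (rotate(+1)): offset=1, physical=[A,B,C,D,E,F,G], logical=[B,C,D,E,F,G,A]
After op 2 (replace(3, 'c')): offset=1, physical=[A,B,C,D,c,F,G], logical=[B,C,D,c,F,G,A]
After op 3 (rotate(-1)): offset=0, physical=[A,B,C,D,c,F,G], logical=[A,B,C,D,c,F,G]
After op 4 (rotate(-1)): offset=6, physical=[A,B,C,D,c,F,G], logical=[G,A,B,C,D,c,F]
After op 5 (rotate(+3)): offset=2, physical=[A,B,C,D,c,F,G], logical=[C,D,c,F,G,A,B]
After op 6 (replace(5, 'i')): offset=2, physical=[i,B,C,D,c,F,G], logical=[C,D,c,F,G,i,B]
After op 7 (swap(0, 2)): offset=2, physical=[i,B,c,D,C,F,G], logical=[c,D,C,F,G,i,B]
After op 8 (swap(5, 0)): offset=2, physical=[c,B,i,D,C,F,G], logical=[i,D,C,F,G,c,B]
After op 9 (replace(5, 'j')): offset=2, physical=[j,B,i,D,C,F,G], logical=[i,D,C,F,G,j,B]
After op 10 (replace(0, 'k')): offset=2, physical=[j,B,k,D,C,F,G], logical=[k,D,C,F,G,j,B]
After op 11 (rotate(+2)): offset=4, physical=[j,B,k,D,C,F,G], logical=[C,F,G,j,B,k,D]

Answer: 4 C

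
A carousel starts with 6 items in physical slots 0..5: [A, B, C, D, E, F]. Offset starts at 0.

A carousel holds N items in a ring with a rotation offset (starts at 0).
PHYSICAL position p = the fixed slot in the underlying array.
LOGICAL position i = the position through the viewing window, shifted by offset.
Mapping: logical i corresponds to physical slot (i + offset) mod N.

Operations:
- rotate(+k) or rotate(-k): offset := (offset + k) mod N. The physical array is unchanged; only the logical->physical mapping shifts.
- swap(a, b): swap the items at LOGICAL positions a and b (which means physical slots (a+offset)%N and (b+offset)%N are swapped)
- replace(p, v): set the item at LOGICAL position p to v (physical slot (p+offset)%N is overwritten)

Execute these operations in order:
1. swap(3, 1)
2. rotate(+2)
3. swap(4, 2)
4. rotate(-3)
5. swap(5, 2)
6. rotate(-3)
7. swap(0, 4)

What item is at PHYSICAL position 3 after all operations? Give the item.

Answer: B

Derivation:
After op 1 (swap(3, 1)): offset=0, physical=[A,D,C,B,E,F], logical=[A,D,C,B,E,F]
After op 2 (rotate(+2)): offset=2, physical=[A,D,C,B,E,F], logical=[C,B,E,F,A,D]
After op 3 (swap(4, 2)): offset=2, physical=[E,D,C,B,A,F], logical=[C,B,A,F,E,D]
After op 4 (rotate(-3)): offset=5, physical=[E,D,C,B,A,F], logical=[F,E,D,C,B,A]
After op 5 (swap(5, 2)): offset=5, physical=[E,A,C,B,D,F], logical=[F,E,A,C,B,D]
After op 6 (rotate(-3)): offset=2, physical=[E,A,C,B,D,F], logical=[C,B,D,F,E,A]
After op 7 (swap(0, 4)): offset=2, physical=[C,A,E,B,D,F], logical=[E,B,D,F,C,A]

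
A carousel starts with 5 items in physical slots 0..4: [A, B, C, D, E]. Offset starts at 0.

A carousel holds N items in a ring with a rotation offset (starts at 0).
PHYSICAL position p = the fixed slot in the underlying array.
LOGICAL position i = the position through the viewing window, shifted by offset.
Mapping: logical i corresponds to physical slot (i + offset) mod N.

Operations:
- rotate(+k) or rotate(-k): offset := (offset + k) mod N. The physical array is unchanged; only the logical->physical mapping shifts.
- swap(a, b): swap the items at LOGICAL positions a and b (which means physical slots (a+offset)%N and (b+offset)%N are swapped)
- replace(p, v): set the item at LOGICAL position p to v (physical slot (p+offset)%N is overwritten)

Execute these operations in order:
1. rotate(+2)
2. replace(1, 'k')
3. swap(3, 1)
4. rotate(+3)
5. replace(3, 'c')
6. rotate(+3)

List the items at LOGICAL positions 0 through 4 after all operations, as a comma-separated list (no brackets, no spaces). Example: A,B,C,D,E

After op 1 (rotate(+2)): offset=2, physical=[A,B,C,D,E], logical=[C,D,E,A,B]
After op 2 (replace(1, 'k')): offset=2, physical=[A,B,C,k,E], logical=[C,k,E,A,B]
After op 3 (swap(3, 1)): offset=2, physical=[k,B,C,A,E], logical=[C,A,E,k,B]
After op 4 (rotate(+3)): offset=0, physical=[k,B,C,A,E], logical=[k,B,C,A,E]
After op 5 (replace(3, 'c')): offset=0, physical=[k,B,C,c,E], logical=[k,B,C,c,E]
After op 6 (rotate(+3)): offset=3, physical=[k,B,C,c,E], logical=[c,E,k,B,C]

Answer: c,E,k,B,C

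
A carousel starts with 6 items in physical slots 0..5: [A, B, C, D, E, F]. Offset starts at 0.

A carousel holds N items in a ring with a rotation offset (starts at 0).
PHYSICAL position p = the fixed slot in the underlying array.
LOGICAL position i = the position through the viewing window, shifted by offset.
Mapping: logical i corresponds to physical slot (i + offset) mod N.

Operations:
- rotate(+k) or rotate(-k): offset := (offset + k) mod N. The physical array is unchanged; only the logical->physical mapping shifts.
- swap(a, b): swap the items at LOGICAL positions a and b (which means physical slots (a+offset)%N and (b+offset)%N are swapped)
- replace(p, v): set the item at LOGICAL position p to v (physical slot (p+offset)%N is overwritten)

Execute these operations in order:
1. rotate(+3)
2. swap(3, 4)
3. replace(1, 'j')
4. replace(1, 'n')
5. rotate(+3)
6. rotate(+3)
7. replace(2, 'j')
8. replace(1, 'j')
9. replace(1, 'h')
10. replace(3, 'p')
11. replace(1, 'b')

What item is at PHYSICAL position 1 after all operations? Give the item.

After op 1 (rotate(+3)): offset=3, physical=[A,B,C,D,E,F], logical=[D,E,F,A,B,C]
After op 2 (swap(3, 4)): offset=3, physical=[B,A,C,D,E,F], logical=[D,E,F,B,A,C]
After op 3 (replace(1, 'j')): offset=3, physical=[B,A,C,D,j,F], logical=[D,j,F,B,A,C]
After op 4 (replace(1, 'n')): offset=3, physical=[B,A,C,D,n,F], logical=[D,n,F,B,A,C]
After op 5 (rotate(+3)): offset=0, physical=[B,A,C,D,n,F], logical=[B,A,C,D,n,F]
After op 6 (rotate(+3)): offset=3, physical=[B,A,C,D,n,F], logical=[D,n,F,B,A,C]
After op 7 (replace(2, 'j')): offset=3, physical=[B,A,C,D,n,j], logical=[D,n,j,B,A,C]
After op 8 (replace(1, 'j')): offset=3, physical=[B,A,C,D,j,j], logical=[D,j,j,B,A,C]
After op 9 (replace(1, 'h')): offset=3, physical=[B,A,C,D,h,j], logical=[D,h,j,B,A,C]
After op 10 (replace(3, 'p')): offset=3, physical=[p,A,C,D,h,j], logical=[D,h,j,p,A,C]
After op 11 (replace(1, 'b')): offset=3, physical=[p,A,C,D,b,j], logical=[D,b,j,p,A,C]

Answer: A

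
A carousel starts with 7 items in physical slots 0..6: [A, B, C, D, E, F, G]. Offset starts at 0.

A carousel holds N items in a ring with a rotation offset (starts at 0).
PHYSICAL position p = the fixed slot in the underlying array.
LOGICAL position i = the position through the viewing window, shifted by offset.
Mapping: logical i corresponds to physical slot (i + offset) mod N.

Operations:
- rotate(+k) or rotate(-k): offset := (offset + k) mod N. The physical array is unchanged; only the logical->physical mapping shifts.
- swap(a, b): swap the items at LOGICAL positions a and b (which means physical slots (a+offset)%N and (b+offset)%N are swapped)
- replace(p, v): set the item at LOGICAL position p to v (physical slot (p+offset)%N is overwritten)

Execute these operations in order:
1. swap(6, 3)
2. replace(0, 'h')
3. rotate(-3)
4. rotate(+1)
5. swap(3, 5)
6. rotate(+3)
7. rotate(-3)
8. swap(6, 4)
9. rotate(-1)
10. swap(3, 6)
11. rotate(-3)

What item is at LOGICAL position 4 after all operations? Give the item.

Answer: F

Derivation:
After op 1 (swap(6, 3)): offset=0, physical=[A,B,C,G,E,F,D], logical=[A,B,C,G,E,F,D]
After op 2 (replace(0, 'h')): offset=0, physical=[h,B,C,G,E,F,D], logical=[h,B,C,G,E,F,D]
After op 3 (rotate(-3)): offset=4, physical=[h,B,C,G,E,F,D], logical=[E,F,D,h,B,C,G]
After op 4 (rotate(+1)): offset=5, physical=[h,B,C,G,E,F,D], logical=[F,D,h,B,C,G,E]
After op 5 (swap(3, 5)): offset=5, physical=[h,G,C,B,E,F,D], logical=[F,D,h,G,C,B,E]
After op 6 (rotate(+3)): offset=1, physical=[h,G,C,B,E,F,D], logical=[G,C,B,E,F,D,h]
After op 7 (rotate(-3)): offset=5, physical=[h,G,C,B,E,F,D], logical=[F,D,h,G,C,B,E]
After op 8 (swap(6, 4)): offset=5, physical=[h,G,E,B,C,F,D], logical=[F,D,h,G,E,B,C]
After op 9 (rotate(-1)): offset=4, physical=[h,G,E,B,C,F,D], logical=[C,F,D,h,G,E,B]
After op 10 (swap(3, 6)): offset=4, physical=[B,G,E,h,C,F,D], logical=[C,F,D,B,G,E,h]
After op 11 (rotate(-3)): offset=1, physical=[B,G,E,h,C,F,D], logical=[G,E,h,C,F,D,B]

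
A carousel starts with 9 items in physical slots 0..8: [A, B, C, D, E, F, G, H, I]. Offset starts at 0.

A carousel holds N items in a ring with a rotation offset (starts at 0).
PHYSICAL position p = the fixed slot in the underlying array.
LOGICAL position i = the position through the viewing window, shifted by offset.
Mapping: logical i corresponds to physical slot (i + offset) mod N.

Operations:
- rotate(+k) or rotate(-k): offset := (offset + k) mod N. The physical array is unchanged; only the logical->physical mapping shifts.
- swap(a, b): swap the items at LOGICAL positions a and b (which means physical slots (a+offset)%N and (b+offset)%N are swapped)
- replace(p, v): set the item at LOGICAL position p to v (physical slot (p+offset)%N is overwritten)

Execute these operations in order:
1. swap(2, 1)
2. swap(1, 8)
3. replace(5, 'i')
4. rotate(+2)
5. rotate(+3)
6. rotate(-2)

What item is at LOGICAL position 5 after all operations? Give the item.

After op 1 (swap(2, 1)): offset=0, physical=[A,C,B,D,E,F,G,H,I], logical=[A,C,B,D,E,F,G,H,I]
After op 2 (swap(1, 8)): offset=0, physical=[A,I,B,D,E,F,G,H,C], logical=[A,I,B,D,E,F,G,H,C]
After op 3 (replace(5, 'i')): offset=0, physical=[A,I,B,D,E,i,G,H,C], logical=[A,I,B,D,E,i,G,H,C]
After op 4 (rotate(+2)): offset=2, physical=[A,I,B,D,E,i,G,H,C], logical=[B,D,E,i,G,H,C,A,I]
After op 5 (rotate(+3)): offset=5, physical=[A,I,B,D,E,i,G,H,C], logical=[i,G,H,C,A,I,B,D,E]
After op 6 (rotate(-2)): offset=3, physical=[A,I,B,D,E,i,G,H,C], logical=[D,E,i,G,H,C,A,I,B]

Answer: C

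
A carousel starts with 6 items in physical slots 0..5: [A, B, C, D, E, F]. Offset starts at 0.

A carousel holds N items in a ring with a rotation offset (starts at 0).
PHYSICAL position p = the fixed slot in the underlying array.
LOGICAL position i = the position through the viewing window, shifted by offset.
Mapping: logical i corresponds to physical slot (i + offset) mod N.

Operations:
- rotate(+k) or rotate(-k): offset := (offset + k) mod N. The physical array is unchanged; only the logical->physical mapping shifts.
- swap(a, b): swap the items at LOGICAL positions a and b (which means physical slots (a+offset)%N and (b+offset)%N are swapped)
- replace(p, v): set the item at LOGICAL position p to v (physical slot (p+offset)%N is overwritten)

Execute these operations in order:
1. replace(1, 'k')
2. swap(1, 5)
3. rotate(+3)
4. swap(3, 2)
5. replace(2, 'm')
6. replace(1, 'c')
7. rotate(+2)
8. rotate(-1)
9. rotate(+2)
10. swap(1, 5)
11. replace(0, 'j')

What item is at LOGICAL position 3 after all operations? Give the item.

After op 1 (replace(1, 'k')): offset=0, physical=[A,k,C,D,E,F], logical=[A,k,C,D,E,F]
After op 2 (swap(1, 5)): offset=0, physical=[A,F,C,D,E,k], logical=[A,F,C,D,E,k]
After op 3 (rotate(+3)): offset=3, physical=[A,F,C,D,E,k], logical=[D,E,k,A,F,C]
After op 4 (swap(3, 2)): offset=3, physical=[k,F,C,D,E,A], logical=[D,E,A,k,F,C]
After op 5 (replace(2, 'm')): offset=3, physical=[k,F,C,D,E,m], logical=[D,E,m,k,F,C]
After op 6 (replace(1, 'c')): offset=3, physical=[k,F,C,D,c,m], logical=[D,c,m,k,F,C]
After op 7 (rotate(+2)): offset=5, physical=[k,F,C,D,c,m], logical=[m,k,F,C,D,c]
After op 8 (rotate(-1)): offset=4, physical=[k,F,C,D,c,m], logical=[c,m,k,F,C,D]
After op 9 (rotate(+2)): offset=0, physical=[k,F,C,D,c,m], logical=[k,F,C,D,c,m]
After op 10 (swap(1, 5)): offset=0, physical=[k,m,C,D,c,F], logical=[k,m,C,D,c,F]
After op 11 (replace(0, 'j')): offset=0, physical=[j,m,C,D,c,F], logical=[j,m,C,D,c,F]

Answer: D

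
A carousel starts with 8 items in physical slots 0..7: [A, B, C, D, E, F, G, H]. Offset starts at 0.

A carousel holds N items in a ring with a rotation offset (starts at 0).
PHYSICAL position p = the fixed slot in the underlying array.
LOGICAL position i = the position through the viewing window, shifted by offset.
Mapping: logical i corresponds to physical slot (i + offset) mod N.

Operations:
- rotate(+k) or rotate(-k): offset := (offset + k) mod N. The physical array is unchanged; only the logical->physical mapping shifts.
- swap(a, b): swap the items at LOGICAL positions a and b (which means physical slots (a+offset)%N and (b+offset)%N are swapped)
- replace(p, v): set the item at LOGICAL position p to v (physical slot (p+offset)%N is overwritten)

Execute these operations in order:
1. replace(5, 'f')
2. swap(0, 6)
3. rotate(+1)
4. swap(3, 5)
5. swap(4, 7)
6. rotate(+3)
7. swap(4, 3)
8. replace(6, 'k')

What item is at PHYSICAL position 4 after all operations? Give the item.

After op 1 (replace(5, 'f')): offset=0, physical=[A,B,C,D,E,f,G,H], logical=[A,B,C,D,E,f,G,H]
After op 2 (swap(0, 6)): offset=0, physical=[G,B,C,D,E,f,A,H], logical=[G,B,C,D,E,f,A,H]
After op 3 (rotate(+1)): offset=1, physical=[G,B,C,D,E,f,A,H], logical=[B,C,D,E,f,A,H,G]
After op 4 (swap(3, 5)): offset=1, physical=[G,B,C,D,A,f,E,H], logical=[B,C,D,A,f,E,H,G]
After op 5 (swap(4, 7)): offset=1, physical=[f,B,C,D,A,G,E,H], logical=[B,C,D,A,G,E,H,f]
After op 6 (rotate(+3)): offset=4, physical=[f,B,C,D,A,G,E,H], logical=[A,G,E,H,f,B,C,D]
After op 7 (swap(4, 3)): offset=4, physical=[H,B,C,D,A,G,E,f], logical=[A,G,E,f,H,B,C,D]
After op 8 (replace(6, 'k')): offset=4, physical=[H,B,k,D,A,G,E,f], logical=[A,G,E,f,H,B,k,D]

Answer: A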